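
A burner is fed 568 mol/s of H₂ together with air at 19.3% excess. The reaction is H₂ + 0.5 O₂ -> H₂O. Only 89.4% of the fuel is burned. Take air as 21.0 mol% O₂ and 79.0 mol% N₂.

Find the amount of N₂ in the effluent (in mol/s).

1270 mol/s

Stoichiometric O₂ = 0.5 × 568 = 284 mol/s; O₂ fed = 284 × 1.193 = 338.8 mol/s.
N₂ fed = 338.8 × 79/21 = 1275 mol/s.
Fuel reacted = 0.894 × 568 → ξ = 507.8 mol/s.
Outlet (n = n₀ + ν ξ):
  H₂: 568 − 1(507.8) = 60.21
  O₂: 338.8 − 0.5(507.8) = 84.92
  N₂: 1275 (inert)
  H₂O: 0 + 1(507.8) = 507.8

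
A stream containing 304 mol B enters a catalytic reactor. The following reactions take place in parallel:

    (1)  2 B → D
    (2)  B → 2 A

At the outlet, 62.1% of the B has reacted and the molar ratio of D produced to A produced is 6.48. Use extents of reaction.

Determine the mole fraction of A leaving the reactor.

Conversion of B: B consumed = 0.621 × 304 = 188.8 mol = 2ξ₁ + 1ξ₂.
Selectivity: 1ξ₁ / (2ξ₂) = 6.48 → ξ₁ = 12.96 ξ₂.
Substitute: (2·12.96 + 1) ξ₂ = 188.8 → ξ₂ = 7.013 mol, ξ₁ = 90.89 mol.
Outlet amounts (n = n₀ + Σ ν·ξ):
  B: 304 − 2(90.89) − 1(7.013) = 115.2
  D: 0 + 1(90.89) = 90.89
  A: 0 + 2(7.013) = 14.03
Total out = 220.1 mol; y_A = 14.03 / 220.1 = 0.06372.

0.0637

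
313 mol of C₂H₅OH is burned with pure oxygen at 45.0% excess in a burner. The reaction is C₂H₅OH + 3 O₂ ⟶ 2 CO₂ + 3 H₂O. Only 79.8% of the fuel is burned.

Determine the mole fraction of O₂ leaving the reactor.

0.318

Stoichiometric O₂ = 3 × 313 = 939 mol; O₂ fed = 939 × 1.450 = 1362 mol.
Fuel reacted = 0.798 × 313 → ξ = 249.8 mol.
Outlet (n = n₀ + ν ξ):
  C₂H₅OH: 313 − 1(249.8) = 63.23
  O₂: 1362 − 3(249.8) = 612.2
  CO₂: 0 + 2(249.8) = 499.5
  H₂O: 0 + 3(249.8) = 749.3
Total out = 1924 mol; y_O₂ = 612.2 / 1924 = 0.3182.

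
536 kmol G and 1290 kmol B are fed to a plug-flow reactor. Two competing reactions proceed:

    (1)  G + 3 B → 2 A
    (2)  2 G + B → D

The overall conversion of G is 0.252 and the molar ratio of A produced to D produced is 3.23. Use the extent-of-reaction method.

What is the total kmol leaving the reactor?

Conversion of G: G consumed = 0.252 × 536 = 135.1 kmol = 1ξ₁ + 2ξ₂.
Selectivity: 2ξ₁ / (1ξ₂) = 3.23 → ξ₁ = 1.615 ξ₂.
Substitute: (1·1.615 + 2) ξ₂ = 135.1 → ξ₂ = 37.36 kmol, ξ₁ = 60.34 kmol.
Outlet amounts (n = n₀ + Σ ν·ξ):
  G: 536 − 1(60.34) − 2(37.36) = 400.9
  B: 1290 − 3(60.34) − 1(37.36) = 1072
  A: 0 + 2(60.34) = 120.7
  D: 0 + 1(37.36) = 37.36
Total out = 400.9 + 1072 + 120.7 + 37.36 = 1631 kmol.

1630 kmol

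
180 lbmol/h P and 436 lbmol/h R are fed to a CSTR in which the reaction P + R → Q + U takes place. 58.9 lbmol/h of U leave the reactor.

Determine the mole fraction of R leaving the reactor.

0.612

For U: n = n₀ + 1ξ → 58.9 = 0 + 1ξ, giving ξ = 58.9 lbmol/h.
Outlet amounts (n = n₀ + ν ξ):
  P: 180 − 1(58.9) = 121.1
  R: 436 − 1(58.9) = 377.1
  Q: 0 + 1(58.9) = 58.9
  U: 0 + 1(58.9) = 58.9
Total out = 616 lbmol/h; y_R = 377.1 / 616 = 0.6122.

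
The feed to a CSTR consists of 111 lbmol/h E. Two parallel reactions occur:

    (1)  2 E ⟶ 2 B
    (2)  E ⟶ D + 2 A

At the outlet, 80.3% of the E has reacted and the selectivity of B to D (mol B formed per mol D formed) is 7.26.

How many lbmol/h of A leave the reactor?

Conversion of E: E consumed = 0.803 × 111 = 89.13 lbmol/h = 2ξ₁ + 1ξ₂.
Selectivity: 2ξ₁ / (1ξ₂) = 7.26 → ξ₁ = 3.63 ξ₂.
Substitute: (2·3.63 + 1) ξ₂ = 89.13 → ξ₂ = 10.79 lbmol/h, ξ₁ = 39.17 lbmol/h.
Outlet amounts (n = n₀ + Σ ν·ξ):
  E: 111 − 2(39.17) − 1(10.79) = 21.87
  B: 0 + 2(39.17) = 78.34
  D: 0 + 1(10.79) = 10.79
  A: 0 + 2(10.79) = 21.58

21.6 lbmol/h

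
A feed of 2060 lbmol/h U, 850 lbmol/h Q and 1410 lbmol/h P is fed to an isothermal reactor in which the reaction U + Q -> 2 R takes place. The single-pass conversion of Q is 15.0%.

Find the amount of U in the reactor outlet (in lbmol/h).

1930 lbmol/h

Q reacted = 0.15 × 850 = 127.5 lbmol/h; ν_Q = −1, so ξ = 127.5/1 = 127.5 lbmol/h.
Outlet amounts (n = n₀ + ν ξ):
  U: 2060 − 1(127.5) = 1932
  Q: 850 − 1(127.5) = 722.5
  R: 0 + 2(127.5) = 255
  P: 1410 (inert)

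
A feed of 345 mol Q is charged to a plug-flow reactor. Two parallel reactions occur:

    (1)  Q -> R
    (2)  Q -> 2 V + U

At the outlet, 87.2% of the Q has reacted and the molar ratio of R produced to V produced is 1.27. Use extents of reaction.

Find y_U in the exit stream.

0.165

Conversion of Q: Q consumed = 0.872 × 345 = 300.8 mol = 1ξ₁ + 1ξ₂.
Selectivity: 1ξ₁ / (2ξ₂) = 1.27 → ξ₁ = 2.54 ξ₂.
Substitute: (1·2.54 + 1) ξ₂ = 300.8 → ξ₂ = 84.98 mol, ξ₁ = 215.9 mol.
Outlet amounts (n = n₀ + Σ ν·ξ):
  Q: 345 − 1(215.9) − 1(84.98) = 44.16
  R: 0 + 1(215.9) = 215.9
  V: 0 + 2(84.98) = 170
  U: 0 + 1(84.98) = 84.98
Total out = 515 mol; y_U = 84.98 / 515 = 0.165.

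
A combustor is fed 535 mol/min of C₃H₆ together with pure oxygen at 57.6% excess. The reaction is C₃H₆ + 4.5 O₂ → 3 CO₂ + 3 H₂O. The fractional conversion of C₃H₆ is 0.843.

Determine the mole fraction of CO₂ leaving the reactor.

Stoichiometric O₂ = 4.5 × 535 = 2408 mol/min; O₂ fed = 2408 × 1.576 = 3794 mol/min.
Fuel reacted = 0.843 × 535 → ξ = 451 mol/min.
Outlet (n = n₀ + ν ξ):
  C₃H₆: 535 − 1(451) = 84
  O₂: 3794 − 4.5(451) = 1765
  CO₂: 0 + 3(451) = 1353
  H₂O: 0 + 3(451) = 1353
Total out = 4555 mol/min; y_CO₂ = 1353 / 4555 = 0.2971.

0.297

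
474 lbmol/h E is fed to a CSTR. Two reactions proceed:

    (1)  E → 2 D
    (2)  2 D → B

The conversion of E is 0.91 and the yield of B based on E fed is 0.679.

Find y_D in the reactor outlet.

0.375

Conversion of E: E consumed = 1ξ₁ = 0.91 × 474 → ξ₁ = 431.3 lbmol/h.
Yield of B: 1ξ₂ / 474 = 0.679 → ξ₂ = 321.8 lbmol/h.
Outlet amounts (n = n₀ + Σ ν·ξ):
  E: 474 − 1(431.3) = 42.66
  D: 0 + 2(431.3) − 2(321.8) = 219
  B: 0 + 1(321.8) = 321.8
Total out = 583.5 lbmol/h; y_D = 219 / 583.5 = 0.3753.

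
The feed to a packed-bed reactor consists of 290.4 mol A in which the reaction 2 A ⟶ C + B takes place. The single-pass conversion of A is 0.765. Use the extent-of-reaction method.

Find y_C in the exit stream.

A reacted = 0.765 × 290.4 = 222.2 mol; ν_A = −2, so ξ = 222.2/2 = 111.1 mol.
Outlet amounts (n = n₀ + ν ξ):
  A: 290.4 − 2(111.1) = 68.24
  C: 0 + 1(111.1) = 111.1
  B: 0 + 1(111.1) = 111.1
Total out = 290.4 mol; y_C = 111.1 / 290.4 = 0.3825.

0.383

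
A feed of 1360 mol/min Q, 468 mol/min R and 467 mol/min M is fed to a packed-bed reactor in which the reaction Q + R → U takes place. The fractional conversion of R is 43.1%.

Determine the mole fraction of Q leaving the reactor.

R reacted = 0.431 × 468 = 201.7 mol/min; ν_R = −1, so ξ = 201.7/1 = 201.7 mol/min.
Outlet amounts (n = n₀ + ν ξ):
  Q: 1360 − 1(201.7) = 1158
  R: 468 − 1(201.7) = 266.3
  U: 0 + 1(201.7) = 201.7
  M: 467 (inert)
Total out = 2093 mol/min; y_Q = 1158 / 2093 = 0.5533.

0.553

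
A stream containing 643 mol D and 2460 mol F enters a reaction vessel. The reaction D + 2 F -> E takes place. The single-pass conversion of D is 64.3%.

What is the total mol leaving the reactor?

D reacted = 0.643 × 643 = 413.4 mol; ν_D = −1, so ξ = 413.4/1 = 413.4 mol.
Outlet amounts (n = n₀ + ν ξ):
  D: 643 − 1(413.4) = 229.6
  F: 2460 − 2(413.4) = 1633
  E: 0 + 1(413.4) = 413.4
Total out = 229.6 + 1633 + 413.4 = 2276 mol.

2280 mol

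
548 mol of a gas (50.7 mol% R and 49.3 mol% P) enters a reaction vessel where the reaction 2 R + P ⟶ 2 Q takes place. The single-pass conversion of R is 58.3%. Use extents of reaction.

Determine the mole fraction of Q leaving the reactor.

0.347

R reacted = 0.583 × 277.8 = 162 mol; ν_R = −2, so ξ = 162/2 = 80.99 mol.
Outlet amounts (n = n₀ + ν ξ):
  R: 277.8 − 2(80.99) = 115.9
  P: 270.2 − 1(80.99) = 189.2
  Q: 0 + 2(80.99) = 162
Total out = 467 mol; y_Q = 162 / 467 = 0.3468.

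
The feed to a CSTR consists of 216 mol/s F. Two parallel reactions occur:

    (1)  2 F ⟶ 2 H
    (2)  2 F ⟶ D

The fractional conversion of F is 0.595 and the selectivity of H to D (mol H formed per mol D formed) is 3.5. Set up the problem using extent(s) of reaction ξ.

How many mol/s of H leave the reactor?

Conversion of F: F consumed = 0.595 × 216 = 128.5 mol/s = 2ξ₁ + 2ξ₂.
Selectivity: 2ξ₁ / (1ξ₂) = 3.5 → ξ₁ = 1.75 ξ₂.
Substitute: (2·1.75 + 2) ξ₂ = 128.5 → ξ₂ = 23.37 mol/s, ξ₁ = 40.89 mol/s.
Outlet amounts (n = n₀ + Σ ν·ξ):
  F: 216 − 2(40.89) − 2(23.37) = 87.48
  H: 0 + 2(40.89) = 81.79
  D: 0 + 1(23.37) = 23.37

81.8 mol/s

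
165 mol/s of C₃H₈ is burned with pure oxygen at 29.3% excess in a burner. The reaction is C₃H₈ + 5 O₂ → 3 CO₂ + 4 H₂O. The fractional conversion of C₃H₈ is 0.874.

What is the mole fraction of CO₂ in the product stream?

Stoichiometric O₂ = 5 × 165 = 825 mol/s; O₂ fed = 825 × 1.293 = 1067 mol/s.
Fuel reacted = 0.874 × 165 → ξ = 144.2 mol/s.
Outlet (n = n₀ + ν ξ):
  C₃H₈: 165 − 1(144.2) = 20.79
  O₂: 1067 − 5(144.2) = 345.7
  CO₂: 0 + 3(144.2) = 432.6
  H₂O: 0 + 4(144.2) = 576.8
Total out = 1376 mol/s; y_CO₂ = 432.6 / 1376 = 0.3144.

0.314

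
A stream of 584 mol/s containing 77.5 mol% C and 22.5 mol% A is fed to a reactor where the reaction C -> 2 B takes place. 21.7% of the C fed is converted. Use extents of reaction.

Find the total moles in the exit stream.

C reacted = 0.217 × 452.6 = 98.21 mol/s; ν_C = −1, so ξ = 98.21/1 = 98.21 mol/s.
Outlet amounts (n = n₀ + ν ξ):
  C: 452.6 − 1(98.21) = 354.4
  B: 0 + 2(98.21) = 196.4
  A: 131.4 (inert)
Total out = 354.4 + 196.4 + 131.4 = 682.2 mol/s.

682 mol/s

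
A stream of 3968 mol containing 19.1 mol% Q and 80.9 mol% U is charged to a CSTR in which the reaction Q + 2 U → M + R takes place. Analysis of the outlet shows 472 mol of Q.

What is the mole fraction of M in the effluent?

For Q: n = n₀ − 1ξ → 472 = 757.9 − 1ξ, giving ξ = 285.9 mol.
Outlet amounts (n = n₀ + ν ξ):
  Q: 757.9 − 1(285.9) = 472
  U: 3210 − 2(285.9) = 2638
  M: 0 + 1(285.9) = 285.9
  R: 0 + 1(285.9) = 285.9
Total out = 3682 mol; y_M = 285.9 / 3682 = 0.07764.

0.0776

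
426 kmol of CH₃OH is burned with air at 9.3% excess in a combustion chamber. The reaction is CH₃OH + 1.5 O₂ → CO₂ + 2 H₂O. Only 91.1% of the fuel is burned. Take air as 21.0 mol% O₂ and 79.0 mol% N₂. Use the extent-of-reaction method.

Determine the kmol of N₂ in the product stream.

Stoichiometric O₂ = 1.5 × 426 = 639 kmol; O₂ fed = 639 × 1.093 = 698.4 kmol.
N₂ fed = 698.4 × 79/21 = 2627 kmol.
Fuel reacted = 0.911 × 426 → ξ = 388.1 kmol.
Outlet (n = n₀ + ν ξ):
  CH₃OH: 426 − 1(388.1) = 37.91
  O₂: 698.4 − 1.5(388.1) = 116.3
  N₂: 2627 (inert)
  CO₂: 0 + 1(388.1) = 388.1
  H₂O: 0 + 2(388.1) = 776.2

2630 kmol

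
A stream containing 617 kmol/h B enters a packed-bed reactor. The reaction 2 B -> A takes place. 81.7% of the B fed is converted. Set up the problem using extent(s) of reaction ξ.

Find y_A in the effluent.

B reacted = 0.817 × 617 = 504.1 kmol/h; ν_B = −2, so ξ = 504.1/2 = 252 kmol/h.
Outlet amounts (n = n₀ + ν ξ):
  B: 617 − 2(252) = 112.9
  A: 0 + 1(252) = 252
Total out = 365 kmol/h; y_A = 252 / 365 = 0.6906.

0.691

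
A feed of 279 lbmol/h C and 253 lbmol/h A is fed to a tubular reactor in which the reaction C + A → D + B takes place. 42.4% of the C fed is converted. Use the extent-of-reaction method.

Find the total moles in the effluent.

C reacted = 0.424 × 279 = 118.3 lbmol/h; ν_C = −1, so ξ = 118.3/1 = 118.3 lbmol/h.
Outlet amounts (n = n₀ + ν ξ):
  C: 279 − 1(118.3) = 160.7
  A: 253 − 1(118.3) = 134.7
  D: 0 + 1(118.3) = 118.3
  B: 0 + 1(118.3) = 118.3
Total out = 160.7 + 134.7 + 118.3 + 118.3 = 532 lbmol/h.

532 lbmol/h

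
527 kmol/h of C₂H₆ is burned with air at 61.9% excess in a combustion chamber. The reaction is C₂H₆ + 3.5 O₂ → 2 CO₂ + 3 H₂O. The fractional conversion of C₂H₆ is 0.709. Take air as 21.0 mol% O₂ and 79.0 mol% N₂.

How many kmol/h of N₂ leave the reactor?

11200 kmol/h

Stoichiometric O₂ = 3.5 × 527 = 1844 kmol/h; O₂ fed = 1844 × 1.619 = 2986 kmol/h.
N₂ fed = 2986 × 79/21 = 11230 kmol/h.
Fuel reacted = 0.709 × 527 → ξ = 373.6 kmol/h.
Outlet (n = n₀ + ν ξ):
  C₂H₆: 527 − 1(373.6) = 153.4
  O₂: 2986 − 3.5(373.6) = 1678
  N₂: 11230 (inert)
  CO₂: 0 + 2(373.6) = 747.3
  H₂O: 0 + 3(373.6) = 1121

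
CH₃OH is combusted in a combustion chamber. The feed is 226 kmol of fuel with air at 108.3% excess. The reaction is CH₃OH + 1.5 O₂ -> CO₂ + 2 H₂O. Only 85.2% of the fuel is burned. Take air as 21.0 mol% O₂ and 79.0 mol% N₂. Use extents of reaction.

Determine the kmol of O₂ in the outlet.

417 kmol

Stoichiometric O₂ = 1.5 × 226 = 339 kmol; O₂ fed = 339 × 2.083 = 706.1 kmol.
N₂ fed = 706.1 × 79/21 = 2656 kmol.
Fuel reacted = 0.852 × 226 → ξ = 192.6 kmol.
Outlet (n = n₀ + ν ξ):
  CH₃OH: 226 − 1(192.6) = 33.45
  O₂: 706.1 − 1.5(192.6) = 417.3
  N₂: 2656 (inert)
  CO₂: 0 + 1(192.6) = 192.6
  H₂O: 0 + 2(192.6) = 385.1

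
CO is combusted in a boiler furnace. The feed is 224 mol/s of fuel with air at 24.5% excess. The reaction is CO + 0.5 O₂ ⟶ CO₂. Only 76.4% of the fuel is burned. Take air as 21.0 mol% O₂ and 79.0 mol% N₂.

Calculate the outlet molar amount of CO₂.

171 mol/s

Stoichiometric O₂ = 0.5 × 224 = 112 mol/s; O₂ fed = 112 × 1.245 = 139.4 mol/s.
N₂ fed = 139.4 × 79/21 = 524.6 mol/s.
Fuel reacted = 0.764 × 224 → ξ = 171.1 mol/s.
Outlet (n = n₀ + ν ξ):
  CO: 224 − 1(171.1) = 52.86
  O₂: 139.4 − 0.5(171.1) = 53.87
  N₂: 524.6 (inert)
  CO₂: 0 + 1(171.1) = 171.1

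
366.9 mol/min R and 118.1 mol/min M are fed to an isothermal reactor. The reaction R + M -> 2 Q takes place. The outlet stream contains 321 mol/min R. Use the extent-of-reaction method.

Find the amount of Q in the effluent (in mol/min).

For R: n = n₀ − 1ξ → 321 = 366.9 − 1ξ, giving ξ = 45.9 mol/min.
Outlet amounts (n = n₀ + ν ξ):
  R: 366.9 − 1(45.9) = 321
  M: 118.1 − 1(45.9) = 72.2
  Q: 0 + 2(45.9) = 91.8

91.8 mol/min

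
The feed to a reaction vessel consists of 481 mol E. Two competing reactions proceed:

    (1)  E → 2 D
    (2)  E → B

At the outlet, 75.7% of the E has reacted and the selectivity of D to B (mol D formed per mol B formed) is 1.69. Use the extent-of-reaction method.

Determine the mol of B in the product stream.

Conversion of E: E consumed = 0.757 × 481 = 364.1 mol = 1ξ₁ + 1ξ₂.
Selectivity: 2ξ₁ / (1ξ₂) = 1.69 → ξ₁ = 0.845 ξ₂.
Substitute: (1·0.845 + 1) ξ₂ = 364.1 → ξ₂ = 197.4 mol, ξ₁ = 166.8 mol.
Outlet amounts (n = n₀ + Σ ν·ξ):
  E: 481 − 1(166.8) − 1(197.4) = 116.9
  D: 0 + 2(166.8) = 333.5
  B: 0 + 1(197.4) = 197.4

197 mol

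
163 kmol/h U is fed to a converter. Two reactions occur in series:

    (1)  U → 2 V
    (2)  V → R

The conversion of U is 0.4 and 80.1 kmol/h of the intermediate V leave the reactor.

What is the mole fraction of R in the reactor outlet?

Conversion of U: U consumed = 1ξ₁ = 0.4 × 163 → ξ₁ = 65.2 kmol/h.
V balance: n_V = 0 + 2ξ₁ − 1ξ₂ = 80.1 → ξ₂ = (2·65.2 − 80.1)/1 = 50.3 kmol/h.
Outlet amounts (n = n₀ + Σ ν·ξ):
  U: 163 − 1(65.2) = 97.8
  V: 0 + 2(65.2) − 1(50.3) = 80.1
  R: 0 + 1(50.3) = 50.3
Total out = 228.2 kmol/h; y_R = 50.3 / 228.2 = 0.2204.

0.22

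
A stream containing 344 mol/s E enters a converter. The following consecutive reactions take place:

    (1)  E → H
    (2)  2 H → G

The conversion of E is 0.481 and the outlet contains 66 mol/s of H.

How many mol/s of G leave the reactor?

49.7 mol/s

Conversion of E: E consumed = 1ξ₁ = 0.481 × 344 → ξ₁ = 165.5 mol/s.
H balance: n_H = 0 + 1ξ₁ − 2ξ₂ = 66 → ξ₂ = (1·165.5 − 66)/2 = 49.73 mol/s.
Outlet amounts (n = n₀ + Σ ν·ξ):
  E: 344 − 1(165.5) = 178.5
  H: 0 + 1(165.5) − 2(49.73) = 66
  G: 0 + 1(49.73) = 49.73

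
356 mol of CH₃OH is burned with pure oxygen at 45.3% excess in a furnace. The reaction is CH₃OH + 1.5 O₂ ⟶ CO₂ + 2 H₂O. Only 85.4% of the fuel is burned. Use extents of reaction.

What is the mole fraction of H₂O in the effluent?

Stoichiometric O₂ = 1.5 × 356 = 534 mol; O₂ fed = 534 × 1.453 = 775.9 mol.
Fuel reacted = 0.854 × 356 → ξ = 304 mol.
Outlet (n = n₀ + ν ξ):
  CH₃OH: 356 − 1(304) = 51.98
  O₂: 775.9 − 1.5(304) = 319.9
  CO₂: 0 + 1(304) = 304
  H₂O: 0 + 2(304) = 608
Total out = 1284 mol; y_H₂O = 608 / 1284 = 0.4736.

0.474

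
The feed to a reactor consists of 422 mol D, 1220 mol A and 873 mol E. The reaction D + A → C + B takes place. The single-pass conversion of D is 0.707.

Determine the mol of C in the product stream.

298 mol

D reacted = 0.707 × 422 = 298.4 mol; ν_D = −1, so ξ = 298.4/1 = 298.4 mol.
Outlet amounts (n = n₀ + ν ξ):
  D: 422 − 1(298.4) = 123.6
  A: 1220 − 1(298.4) = 921.6
  C: 0 + 1(298.4) = 298.4
  B: 0 + 1(298.4) = 298.4
  E: 873 (inert)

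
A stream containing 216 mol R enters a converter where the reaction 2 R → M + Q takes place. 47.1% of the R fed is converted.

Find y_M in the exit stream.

0.235

R reacted = 0.471 × 216 = 101.7 mol; ν_R = −2, so ξ = 101.7/2 = 50.87 mol.
Outlet amounts (n = n₀ + ν ξ):
  R: 216 − 2(50.87) = 114.3
  M: 0 + 1(50.87) = 50.87
  Q: 0 + 1(50.87) = 50.87
Total out = 216 mol; y_M = 50.87 / 216 = 0.2355.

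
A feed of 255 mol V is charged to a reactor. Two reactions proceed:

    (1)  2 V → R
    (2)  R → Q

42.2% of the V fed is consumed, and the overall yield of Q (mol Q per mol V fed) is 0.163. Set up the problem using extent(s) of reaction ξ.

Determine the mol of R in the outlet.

12.2 mol

Conversion of V: V consumed = 2ξ₁ = 0.422 × 255 → ξ₁ = 53.8 mol.
Yield of Q: 1ξ₂ / 255 = 0.163 → ξ₂ = 41.57 mol.
Outlet amounts (n = n₀ + Σ ν·ξ):
  V: 255 − 2(53.8) = 147.4
  R: 0 + 1(53.8) − 1(41.57) = 12.24
  Q: 0 + 1(41.57) = 41.57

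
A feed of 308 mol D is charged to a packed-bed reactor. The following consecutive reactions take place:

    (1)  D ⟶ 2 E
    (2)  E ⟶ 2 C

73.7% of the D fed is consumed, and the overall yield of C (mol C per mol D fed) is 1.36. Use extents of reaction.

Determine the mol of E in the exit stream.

Conversion of D: D consumed = 1ξ₁ = 0.737 × 308 → ξ₁ = 227 mol.
Yield of C: 2ξ₂ / 308 = 1.36 → ξ₂ = 209.4 mol.
Outlet amounts (n = n₀ + Σ ν·ξ):
  D: 308 − 1(227) = 81
  E: 0 + 2(227) − 1(209.4) = 244.6
  C: 0 + 2(209.4) = 418.9

245 mol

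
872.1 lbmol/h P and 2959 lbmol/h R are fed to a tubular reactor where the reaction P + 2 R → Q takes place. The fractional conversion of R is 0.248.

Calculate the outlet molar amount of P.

505 lbmol/h

R reacted = 0.248 × 2959 = 733.8 lbmol/h; ν_R = −2, so ξ = 733.8/2 = 366.9 lbmol/h.
Outlet amounts (n = n₀ + ν ξ):
  P: 872.1 − 1(366.9) = 505.2
  R: 2959 − 2(366.9) = 2225
  Q: 0 + 1(366.9) = 366.9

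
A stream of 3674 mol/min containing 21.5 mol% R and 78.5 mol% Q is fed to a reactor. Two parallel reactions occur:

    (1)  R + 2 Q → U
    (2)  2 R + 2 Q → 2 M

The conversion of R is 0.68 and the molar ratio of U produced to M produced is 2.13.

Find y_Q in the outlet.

0.715

Conversion of R: R consumed = 0.68 × 789.9 = 537.1 mol/min = 1ξ₁ + 2ξ₂.
Selectivity: 1ξ₁ / (2ξ₂) = 2.13 → ξ₁ = 4.26 ξ₂.
Substitute: (1·4.26 + 2) ξ₂ = 537.1 → ξ₂ = 85.8 mol/min, ξ₁ = 365.5 mol/min.
Outlet amounts (n = n₀ + Σ ν·ξ):
  R: 789.9 − 1(365.5) − 2(85.8) = 252.8
  Q: 2884 − 2(365.5) − 2(85.8) = 1981
  U: 0 + 1(365.5) = 365.5
  M: 0 + 2(85.8) = 171.6
Total out = 2771 mol/min; y_Q = 1981 / 2771 = 0.715.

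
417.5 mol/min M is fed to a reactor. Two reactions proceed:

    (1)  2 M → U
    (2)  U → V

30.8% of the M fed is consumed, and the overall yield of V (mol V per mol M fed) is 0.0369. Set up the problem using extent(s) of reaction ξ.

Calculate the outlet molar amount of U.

48.9 mol/min

Conversion of M: M consumed = 2ξ₁ = 0.308 × 417.5 → ξ₁ = 64.3 mol/min.
Yield of V: 1ξ₂ / 417.5 = 0.0369 → ξ₂ = 15.41 mol/min.
Outlet amounts (n = n₀ + Σ ν·ξ):
  M: 417.5 − 2(64.3) = 288.9
  U: 0 + 1(64.3) − 1(15.41) = 48.89
  V: 0 + 1(15.41) = 15.41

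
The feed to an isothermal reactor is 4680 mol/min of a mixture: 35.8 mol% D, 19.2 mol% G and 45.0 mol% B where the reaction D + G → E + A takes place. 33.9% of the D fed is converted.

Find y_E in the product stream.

0.121

D reacted = 0.339 × 1675 = 568 mol/min; ν_D = −1, so ξ = 568/1 = 568 mol/min.
Outlet amounts (n = n₀ + ν ξ):
  D: 1675 − 1(568) = 1107
  G: 898.6 − 1(568) = 330.6
  E: 0 + 1(568) = 568
  A: 0 + 1(568) = 568
  B: 2106 (inert)
Total out = 4680 mol/min; y_E = 568 / 4680 = 0.1214.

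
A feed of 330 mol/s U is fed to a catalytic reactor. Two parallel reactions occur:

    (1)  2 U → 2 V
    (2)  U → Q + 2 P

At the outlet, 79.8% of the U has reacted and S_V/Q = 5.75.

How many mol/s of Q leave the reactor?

Conversion of U: U consumed = 0.798 × 330 = 263.3 mol/s = 2ξ₁ + 1ξ₂.
Selectivity: 2ξ₁ / (1ξ₂) = 5.75 → ξ₁ = 2.875 ξ₂.
Substitute: (2·2.875 + 1) ξ₂ = 263.3 → ξ₂ = 39.01 mol/s, ξ₁ = 112.2 mol/s.
Outlet amounts (n = n₀ + Σ ν·ξ):
  U: 330 − 2(112.2) − 1(39.01) = 66.66
  V: 0 + 2(112.2) = 224.3
  Q: 0 + 1(39.01) = 39.01
  P: 0 + 2(39.01) = 78.03

39 mol/s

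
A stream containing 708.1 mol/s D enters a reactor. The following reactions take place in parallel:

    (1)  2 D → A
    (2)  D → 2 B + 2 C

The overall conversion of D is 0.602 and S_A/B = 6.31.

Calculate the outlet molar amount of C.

32.5 mol/s

Conversion of D: D consumed = 0.602 × 708.1 = 426.3 mol/s = 2ξ₁ + 1ξ₂.
Selectivity: 1ξ₁ / (2ξ₂) = 6.31 → ξ₁ = 12.62 ξ₂.
Substitute: (2·12.62 + 1) ξ₂ = 426.3 → ξ₂ = 16.25 mol/s, ξ₁ = 205 mol/s.
Outlet amounts (n = n₀ + Σ ν·ξ):
  D: 708.1 − 2(205) − 1(16.25) = 281.8
  A: 0 + 1(205) = 205
  B: 0 + 2(16.25) = 32.49
  C: 0 + 2(16.25) = 32.49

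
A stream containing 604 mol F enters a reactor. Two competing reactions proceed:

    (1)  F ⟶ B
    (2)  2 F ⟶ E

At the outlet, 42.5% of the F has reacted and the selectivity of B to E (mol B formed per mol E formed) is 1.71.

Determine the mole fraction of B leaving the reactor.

Conversion of F: F consumed = 0.425 × 604 = 256.7 mol = 1ξ₁ + 2ξ₂.
Selectivity: 1ξ₁ / (1ξ₂) = 1.71 → ξ₁ = 1.71 ξ₂.
Substitute: (1·1.71 + 2) ξ₂ = 256.7 → ξ₂ = 69.19 mol, ξ₁ = 118.3 mol.
Outlet amounts (n = n₀ + Σ ν·ξ):
  F: 604 − 1(118.3) − 2(69.19) = 347.3
  B: 0 + 1(118.3) = 118.3
  E: 0 + 1(69.19) = 69.19
Total out = 534.8 mol; y_B = 118.3 / 534.8 = 0.2212.

0.221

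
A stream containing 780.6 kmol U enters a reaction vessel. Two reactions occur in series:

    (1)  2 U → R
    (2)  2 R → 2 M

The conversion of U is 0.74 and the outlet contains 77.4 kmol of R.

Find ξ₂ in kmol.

Conversion of U: U consumed = 2ξ₁ = 0.74 × 780.6 → ξ₁ = 288.8 kmol.
R balance: n_R = 0 + 1ξ₁ − 2ξ₂ = 77.4 → ξ₂ = (1·288.8 − 77.4)/2 = 105.7 kmol.
Outlet amounts (n = n₀ + Σ ν·ξ):
  U: 780.6 − 2(288.8) = 203
  R: 0 + 1(288.8) − 2(105.7) = 77.4
  M: 0 + 2(105.7) = 211.4

ξ₂ = 106 kmol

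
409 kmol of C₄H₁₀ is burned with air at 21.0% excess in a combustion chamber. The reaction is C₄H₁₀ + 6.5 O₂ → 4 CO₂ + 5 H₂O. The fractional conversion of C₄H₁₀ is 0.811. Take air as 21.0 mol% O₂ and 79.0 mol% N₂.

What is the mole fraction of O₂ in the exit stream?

0.0654

Stoichiometric O₂ = 6.5 × 409 = 2658 kmol; O₂ fed = 2658 × 1.210 = 3217 kmol.
N₂ fed = 3217 × 79/21 = 12100 kmol.
Fuel reacted = 0.811 × 409 → ξ = 331.7 kmol.
Outlet (n = n₀ + ν ξ):
  C₄H₁₀: 409 − 1(331.7) = 77.3
  O₂: 3217 − 6.5(331.7) = 1061
  N₂: 12100 (inert)
  CO₂: 0 + 4(331.7) = 1327
  H₂O: 0 + 5(331.7) = 1658
Total out = 16220 kmol; y_O₂ = 1061 / 16220 = 0.06538.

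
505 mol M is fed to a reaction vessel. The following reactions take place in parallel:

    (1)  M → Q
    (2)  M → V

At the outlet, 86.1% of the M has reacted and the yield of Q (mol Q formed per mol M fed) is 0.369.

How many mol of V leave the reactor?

248 mol

Yield of Q: 1ξ₁ / 505 = 0.369 → ξ₁ = 186.3 mol.
Conversion of M: 1ξ₁ + 1ξ₂ = 0.861 × 505 = 434.8 → ξ₂ = 248.5 mol.
Outlet amounts (n = n₀ + Σ ν·ξ):
  M: 505 − 1(186.3) − 1(248.5) = 70.19
  Q: 0 + 1(186.3) = 186.3
  V: 0 + 1(248.5) = 248.5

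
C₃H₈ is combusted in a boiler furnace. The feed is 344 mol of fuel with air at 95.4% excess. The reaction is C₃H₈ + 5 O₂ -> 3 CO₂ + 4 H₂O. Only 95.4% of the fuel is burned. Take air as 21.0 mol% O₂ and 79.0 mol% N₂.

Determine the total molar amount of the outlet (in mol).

Stoichiometric O₂ = 5 × 344 = 1720 mol; O₂ fed = 1720 × 1.954 = 3361 mol.
N₂ fed = 3361 × 79/21 = 12640 mol.
Fuel reacted = 0.954 × 344 → ξ = 328.2 mol.
Outlet (n = n₀ + ν ξ):
  C₃H₈: 344 − 1(328.2) = 15.82
  O₂: 3361 − 5(328.2) = 1720
  N₂: 12640 (inert)
  CO₂: 0 + 3(328.2) = 984.5
  H₂O: 0 + 4(328.2) = 1313
Total out = 15.82 + 1720 + 12640 + 984.5 + 1313 = 16680 mol.

16700 mol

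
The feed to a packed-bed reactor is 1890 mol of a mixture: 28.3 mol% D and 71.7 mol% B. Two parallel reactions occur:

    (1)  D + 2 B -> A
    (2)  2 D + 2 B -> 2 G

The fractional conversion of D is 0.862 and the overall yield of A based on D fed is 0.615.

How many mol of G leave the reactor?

Yield of A: 1ξ₁ / 534.9 = 0.615 → ξ₁ = 328.9 mol.
Conversion of D: 1ξ₁ + 2ξ₂ = 0.862 × 534.9 = 461.1 → ξ₂ = 66.06 mol.
Outlet amounts (n = n₀ + Σ ν·ξ):
  D: 534.9 − 1(328.9) − 2(66.06) = 73.81
  B: 1355 − 2(328.9) − 2(66.06) = 565.1
  A: 0 + 1(328.9) = 328.9
  G: 0 + 2(66.06) = 132.1

132 mol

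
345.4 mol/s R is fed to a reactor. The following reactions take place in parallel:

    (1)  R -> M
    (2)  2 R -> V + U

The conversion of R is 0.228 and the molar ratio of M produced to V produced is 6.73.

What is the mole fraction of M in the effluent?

Conversion of R: R consumed = 0.228 × 345.4 = 78.75 mol/s = 1ξ₁ + 2ξ₂.
Selectivity: 1ξ₁ / (1ξ₂) = 6.73 → ξ₁ = 6.73 ξ₂.
Substitute: (1·6.73 + 2) ξ₂ = 78.75 → ξ₂ = 9.021 mol/s, ξ₁ = 60.71 mol/s.
Outlet amounts (n = n₀ + Σ ν·ξ):
  R: 345.4 − 1(60.71) − 2(9.021) = 266.6
  M: 0 + 1(60.71) = 60.71
  V: 0 + 1(9.021) = 9.021
  U: 0 + 1(9.021) = 9.021
Total out = 345.4 mol/s; y_M = 60.71 / 345.4 = 0.1758.

0.176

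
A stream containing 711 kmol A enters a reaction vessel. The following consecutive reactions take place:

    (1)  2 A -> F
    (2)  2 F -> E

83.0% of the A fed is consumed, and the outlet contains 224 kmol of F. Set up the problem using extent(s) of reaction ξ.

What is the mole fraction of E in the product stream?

0.0934

Conversion of A: A consumed = 2ξ₁ = 0.83 × 711 → ξ₁ = 295.1 kmol.
F balance: n_F = 0 + 1ξ₁ − 2ξ₂ = 224 → ξ₂ = (1·295.1 − 224)/2 = 35.53 kmol.
Outlet amounts (n = n₀ + Σ ν·ξ):
  A: 711 − 2(295.1) = 120.9
  F: 0 + 1(295.1) − 2(35.53) = 224
  E: 0 + 1(35.53) = 35.53
Total out = 380.4 kmol; y_E = 35.53 / 380.4 = 0.09341.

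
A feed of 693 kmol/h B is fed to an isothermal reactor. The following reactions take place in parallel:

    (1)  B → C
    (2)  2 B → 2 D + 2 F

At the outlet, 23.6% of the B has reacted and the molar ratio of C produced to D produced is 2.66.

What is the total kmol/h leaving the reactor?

738 kmol/h

Conversion of B: B consumed = 0.236 × 693 = 163.5 kmol/h = 1ξ₁ + 2ξ₂.
Selectivity: 1ξ₁ / (2ξ₂) = 2.66 → ξ₁ = 5.32 ξ₂.
Substitute: (1·5.32 + 2) ξ₂ = 163.5 → ξ₂ = 22.34 kmol/h, ξ₁ = 118.9 kmol/h.
Outlet amounts (n = n₀ + Σ ν·ξ):
  B: 693 − 1(118.9) − 2(22.34) = 529.5
  C: 0 + 1(118.9) = 118.9
  D: 0 + 2(22.34) = 44.69
  F: 0 + 2(22.34) = 44.69
Total out = 529.5 + 118.9 + 44.69 + 44.69 = 737.7 kmol/h.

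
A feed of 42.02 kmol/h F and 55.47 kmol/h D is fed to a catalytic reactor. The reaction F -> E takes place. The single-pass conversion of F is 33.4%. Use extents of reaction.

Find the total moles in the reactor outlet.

F reacted = 0.334 × 42.02 = 14.03 kmol/h; ν_F = −1, so ξ = 14.03/1 = 14.03 kmol/h.
Outlet amounts (n = n₀ + ν ξ):
  F: 42.02 − 1(14.03) = 27.99
  E: 0 + 1(14.03) = 14.03
  D: 55.47 (inert)
Total out = 27.99 + 14.03 + 55.47 = 97.49 kmol/h.

97.5 kmol/h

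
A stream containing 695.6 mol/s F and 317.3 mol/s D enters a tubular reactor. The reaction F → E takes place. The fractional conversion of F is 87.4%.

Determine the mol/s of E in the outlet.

608 mol/s

F reacted = 0.874 × 695.6 = 608 mol/s; ν_F = −1, so ξ = 608/1 = 608 mol/s.
Outlet amounts (n = n₀ + ν ξ):
  F: 695.6 − 1(608) = 87.65
  E: 0 + 1(608) = 608
  D: 317.3 (inert)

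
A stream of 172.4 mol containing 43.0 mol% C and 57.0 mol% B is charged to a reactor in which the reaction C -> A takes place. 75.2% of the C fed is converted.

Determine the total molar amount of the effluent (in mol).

172 mol

C reacted = 0.752 × 74.13 = 55.75 mol; ν_C = −1, so ξ = 55.75/1 = 55.75 mol.
Outlet amounts (n = n₀ + ν ξ):
  C: 74.13 − 1(55.75) = 18.38
  A: 0 + 1(55.75) = 55.75
  B: 98.27 (inert)
Total out = 18.38 + 55.75 + 98.27 = 172.4 mol.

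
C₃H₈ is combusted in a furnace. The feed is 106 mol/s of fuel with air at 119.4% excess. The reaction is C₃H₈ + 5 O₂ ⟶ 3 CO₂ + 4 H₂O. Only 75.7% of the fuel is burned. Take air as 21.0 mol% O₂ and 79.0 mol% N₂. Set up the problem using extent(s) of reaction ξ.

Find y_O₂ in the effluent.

Stoichiometric O₂ = 5 × 106 = 530 mol/s; O₂ fed = 530 × 2.194 = 1163 mol/s.
N₂ fed = 1163 × 79/21 = 4374 mol/s.
Fuel reacted = 0.757 × 106 → ξ = 80.24 mol/s.
Outlet (n = n₀ + ν ξ):
  C₃H₈: 106 − 1(80.24) = 25.76
  O₂: 1163 − 5(80.24) = 761.6
  N₂: 4374 (inert)
  CO₂: 0 + 3(80.24) = 240.7
  H₂O: 0 + 4(80.24) = 321
Total out = 5723 mol/s; y_O₂ = 761.6 / 5723 = 0.1331.

0.133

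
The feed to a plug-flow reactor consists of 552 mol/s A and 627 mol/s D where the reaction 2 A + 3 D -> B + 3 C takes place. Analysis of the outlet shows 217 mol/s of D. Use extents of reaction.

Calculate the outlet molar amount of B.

For D: n = n₀ − 3ξ → 217 = 627 − 3ξ, giving ξ = 136.7 mol/s.
Outlet amounts (n = n₀ + ν ξ):
  A: 552 − 2(136.7) = 278.7
  D: 627 − 3(136.7) = 217
  B: 0 + 1(136.7) = 136.7
  C: 0 + 3(136.7) = 410

137 mol/s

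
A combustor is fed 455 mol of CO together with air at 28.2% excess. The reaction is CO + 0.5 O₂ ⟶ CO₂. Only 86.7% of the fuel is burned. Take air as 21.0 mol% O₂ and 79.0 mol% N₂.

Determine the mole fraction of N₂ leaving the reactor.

Stoichiometric O₂ = 0.5 × 455 = 227.5 mol; O₂ fed = 227.5 × 1.282 = 291.7 mol.
N₂ fed = 291.7 × 79/21 = 1097 mol.
Fuel reacted = 0.867 × 455 → ξ = 394.5 mol.
Outlet (n = n₀ + ν ξ):
  CO: 455 − 1(394.5) = 60.51
  O₂: 291.7 − 0.5(394.5) = 94.41
  N₂: 1097 (inert)
  CO₂: 0 + 1(394.5) = 394.5
Total out = 1647 mol; y_N₂ = 1097 / 1647 = 0.6663.

0.666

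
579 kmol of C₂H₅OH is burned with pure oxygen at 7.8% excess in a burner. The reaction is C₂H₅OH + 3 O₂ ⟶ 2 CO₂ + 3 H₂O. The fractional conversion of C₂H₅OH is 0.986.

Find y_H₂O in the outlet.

0.567

Stoichiometric O₂ = 3 × 579 = 1737 kmol; O₂ fed = 1737 × 1.078 = 1872 kmol.
Fuel reacted = 0.986 × 579 → ξ = 570.9 kmol.
Outlet (n = n₀ + ν ξ):
  C₂H₅OH: 579 − 1(570.9) = 8.106
  O₂: 1872 − 3(570.9) = 159.8
  CO₂: 0 + 2(570.9) = 1142
  H₂O: 0 + 3(570.9) = 1713
Total out = 3022 kmol; y_H₂O = 1713 / 3022 = 0.5667.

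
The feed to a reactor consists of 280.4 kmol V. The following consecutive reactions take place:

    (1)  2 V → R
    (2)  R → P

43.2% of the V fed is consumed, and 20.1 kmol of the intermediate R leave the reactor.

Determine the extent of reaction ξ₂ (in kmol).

Conversion of V: V consumed = 2ξ₁ = 0.432 × 280.4 → ξ₁ = 60.57 kmol.
R balance: n_R = 0 + 1ξ₁ − 1ξ₂ = 20.1 → ξ₂ = (1·60.57 − 20.1)/1 = 40.47 kmol.
Outlet amounts (n = n₀ + Σ ν·ξ):
  V: 280.4 − 2(60.57) = 159.3
  R: 0 + 1(60.57) − 1(40.47) = 20.1
  P: 0 + 1(40.47) = 40.47

ξ₂ = 40.5 kmol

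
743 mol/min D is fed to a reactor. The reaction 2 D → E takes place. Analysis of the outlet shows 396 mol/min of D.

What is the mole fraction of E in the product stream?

0.305

For D: n = n₀ − 2ξ → 396 = 743 − 2ξ, giving ξ = 173.5 mol/min.
Outlet amounts (n = n₀ + ν ξ):
  D: 743 − 2(173.5) = 396
  E: 0 + 1(173.5) = 173.5
Total out = 569.5 mol/min; y_E = 173.5 / 569.5 = 0.3047.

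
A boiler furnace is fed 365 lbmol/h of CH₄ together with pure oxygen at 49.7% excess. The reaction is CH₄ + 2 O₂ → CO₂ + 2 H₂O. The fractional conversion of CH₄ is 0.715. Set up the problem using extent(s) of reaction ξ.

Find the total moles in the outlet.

Stoichiometric O₂ = 2 × 365 = 730 lbmol/h; O₂ fed = 730 × 1.497 = 1093 lbmol/h.
Fuel reacted = 0.715 × 365 → ξ = 261 lbmol/h.
Outlet (n = n₀ + ν ξ):
  CH₄: 365 − 1(261) = 104
  O₂: 1093 − 2(261) = 570.9
  CO₂: 0 + 1(261) = 261
  H₂O: 0 + 2(261) = 521.9
Total out = 104 + 570.9 + 261 + 521.9 = 1458 lbmol/h.

1460 lbmol/h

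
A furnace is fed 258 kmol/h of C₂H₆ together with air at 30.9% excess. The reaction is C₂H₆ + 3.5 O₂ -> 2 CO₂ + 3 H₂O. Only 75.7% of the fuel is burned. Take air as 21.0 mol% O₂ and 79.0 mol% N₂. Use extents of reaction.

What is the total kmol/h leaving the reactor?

Stoichiometric O₂ = 3.5 × 258 = 903 kmol/h; O₂ fed = 903 × 1.309 = 1182 kmol/h.
N₂ fed = 1182 × 79/21 = 4447 kmol/h.
Fuel reacted = 0.757 × 258 → ξ = 195.3 kmol/h.
Outlet (n = n₀ + ν ξ):
  C₂H₆: 258 − 1(195.3) = 62.69
  O₂: 1182 − 3.5(195.3) = 498.5
  N₂: 4447 (inert)
  CO₂: 0 + 2(195.3) = 390.6
  H₂O: 0 + 3(195.3) = 585.9
Total out = 62.69 + 498.5 + 4447 + 390.6 + 585.9 = 5984 kmol/h.

5980 kmol/h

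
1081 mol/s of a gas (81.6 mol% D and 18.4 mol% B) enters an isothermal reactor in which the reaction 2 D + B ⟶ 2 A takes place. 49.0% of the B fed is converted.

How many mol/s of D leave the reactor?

B reacted = 0.49 × 198.9 = 97.46 mol/s; ν_B = −1, so ξ = 97.46/1 = 97.46 mol/s.
Outlet amounts (n = n₀ + ν ξ):
  D: 882.1 − 2(97.46) = 687.2
  B: 198.9 − 1(97.46) = 101.4
  A: 0 + 2(97.46) = 194.9

687 mol/s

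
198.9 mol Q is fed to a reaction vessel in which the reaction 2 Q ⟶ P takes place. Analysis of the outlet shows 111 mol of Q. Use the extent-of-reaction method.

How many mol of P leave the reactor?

44 mol

For Q: n = n₀ − 2ξ → 111 = 198.9 − 2ξ, giving ξ = 43.95 mol.
Outlet amounts (n = n₀ + ν ξ):
  Q: 198.9 − 2(43.95) = 111
  P: 0 + 1(43.95) = 43.95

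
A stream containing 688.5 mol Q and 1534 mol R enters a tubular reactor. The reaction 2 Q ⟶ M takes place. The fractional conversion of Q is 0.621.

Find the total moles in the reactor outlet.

Q reacted = 0.621 × 688.5 = 427.6 mol; ν_Q = −2, so ξ = 427.6/2 = 213.8 mol.
Outlet amounts (n = n₀ + ν ξ):
  Q: 688.5 − 2(213.8) = 260.9
  M: 0 + 1(213.8) = 213.8
  R: 1534 (inert)
Total out = 260.9 + 213.8 + 1534 = 2009 mol.

2010 mol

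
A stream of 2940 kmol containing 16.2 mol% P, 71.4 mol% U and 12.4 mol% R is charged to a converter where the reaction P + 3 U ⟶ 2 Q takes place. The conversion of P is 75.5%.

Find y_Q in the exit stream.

P reacted = 0.755 × 476.3 = 359.6 kmol; ν_P = −1, so ξ = 359.6/1 = 359.6 kmol.
Outlet amounts (n = n₀ + ν ξ):
  P: 476.3 − 1(359.6) = 116.7
  U: 2099 − 3(359.6) = 1020
  Q: 0 + 2(359.6) = 719.2
  R: 364.6 (inert)
Total out = 2221 kmol; y_Q = 719.2 / 2221 = 0.3238.

0.324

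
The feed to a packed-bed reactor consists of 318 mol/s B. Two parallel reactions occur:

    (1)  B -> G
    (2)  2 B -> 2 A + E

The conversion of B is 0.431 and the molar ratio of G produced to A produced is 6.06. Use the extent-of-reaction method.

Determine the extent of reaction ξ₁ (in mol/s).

ξ₁ = 118 mol/s

Conversion of B: B consumed = 0.431 × 318 = 137.1 mol/s = 1ξ₁ + 2ξ₂.
Selectivity: 1ξ₁ / (2ξ₂) = 6.06 → ξ₁ = 12.12 ξ₂.
Substitute: (1·12.12 + 2) ξ₂ = 137.1 → ξ₂ = 9.707 mol/s, ξ₁ = 117.6 mol/s.
Outlet amounts (n = n₀ + Σ ν·ξ):
  B: 318 − 1(117.6) − 2(9.707) = 180.9
  G: 0 + 1(117.6) = 117.6
  A: 0 + 2(9.707) = 19.41
  E: 0 + 1(9.707) = 9.707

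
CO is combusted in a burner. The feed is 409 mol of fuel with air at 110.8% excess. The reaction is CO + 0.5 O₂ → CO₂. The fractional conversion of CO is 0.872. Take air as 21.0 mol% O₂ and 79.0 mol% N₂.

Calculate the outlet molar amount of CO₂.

Stoichiometric O₂ = 0.5 × 409 = 204.5 mol; O₂ fed = 204.5 × 2.108 = 431.1 mol.
N₂ fed = 431.1 × 79/21 = 1622 mol.
Fuel reacted = 0.872 × 409 → ξ = 356.6 mol.
Outlet (n = n₀ + ν ξ):
  CO: 409 − 1(356.6) = 52.35
  O₂: 431.1 − 0.5(356.6) = 252.8
  N₂: 1622 (inert)
  CO₂: 0 + 1(356.6) = 356.6

357 mol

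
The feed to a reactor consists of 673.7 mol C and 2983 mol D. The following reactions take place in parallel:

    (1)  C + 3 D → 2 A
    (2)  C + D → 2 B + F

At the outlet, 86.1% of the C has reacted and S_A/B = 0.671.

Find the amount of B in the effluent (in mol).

Conversion of C: C consumed = 0.861 × 673.7 = 580.1 mol = 1ξ₁ + 1ξ₂.
Selectivity: 2ξ₁ / (2ξ₂) = 0.671 → ξ₁ = 0.671 ξ₂.
Substitute: (1·0.671 + 1) ξ₂ = 580.1 → ξ₂ = 347.1 mol, ξ₁ = 232.9 mol.
Outlet amounts (n = n₀ + Σ ν·ξ):
  C: 673.7 − 1(232.9) − 1(347.1) = 93.64
  D: 2983 − 3(232.9) − 1(347.1) = 1937
  A: 0 + 2(232.9) = 465.8
  B: 0 + 2(347.1) = 694.3
  F: 0 + 1(347.1) = 347.1

694 mol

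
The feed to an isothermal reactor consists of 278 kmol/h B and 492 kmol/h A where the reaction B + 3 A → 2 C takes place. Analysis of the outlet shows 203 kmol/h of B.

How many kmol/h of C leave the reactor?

150 kmol/h

For B: n = n₀ − 1ξ → 203 = 278 − 1ξ, giving ξ = 75 kmol/h.
Outlet amounts (n = n₀ + ν ξ):
  B: 278 − 1(75) = 203
  A: 492 − 3(75) = 267
  C: 0 + 2(75) = 150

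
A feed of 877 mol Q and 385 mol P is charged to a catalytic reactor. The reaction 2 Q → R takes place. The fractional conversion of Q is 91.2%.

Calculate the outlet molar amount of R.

Q reacted = 0.912 × 877 = 799.8 mol; ν_Q = −2, so ξ = 799.8/2 = 399.9 mol.
Outlet amounts (n = n₀ + ν ξ):
  Q: 877 − 2(399.9) = 77.18
  R: 0 + 1(399.9) = 399.9
  P: 385 (inert)

400 mol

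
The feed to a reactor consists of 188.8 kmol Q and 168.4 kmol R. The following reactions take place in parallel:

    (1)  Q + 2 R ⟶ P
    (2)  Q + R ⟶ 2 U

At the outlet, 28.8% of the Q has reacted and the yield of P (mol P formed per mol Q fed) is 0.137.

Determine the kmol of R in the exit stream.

Yield of P: 1ξ₁ / 188.8 = 0.137 → ξ₁ = 25.87 kmol.
Conversion of Q: 1ξ₁ + 1ξ₂ = 0.288 × 188.8 = 54.37 → ξ₂ = 28.51 kmol.
Outlet amounts (n = n₀ + Σ ν·ξ):
  Q: 188.8 − 1(25.87) − 1(28.51) = 134.4
  R: 168.4 − 2(25.87) − 1(28.51) = 88.16
  P: 0 + 1(25.87) = 25.87
  U: 0 + 2(28.51) = 57.02

88.2 kmol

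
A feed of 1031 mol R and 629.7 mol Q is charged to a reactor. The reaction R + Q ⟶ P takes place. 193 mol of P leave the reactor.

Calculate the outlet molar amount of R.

For P: n = n₀ + 1ξ → 193 = 0 + 1ξ, giving ξ = 193 mol.
Outlet amounts (n = n₀ + ν ξ):
  R: 1031 − 1(193) = 838
  Q: 629.7 − 1(193) = 436.7
  P: 0 + 1(193) = 193

838 mol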